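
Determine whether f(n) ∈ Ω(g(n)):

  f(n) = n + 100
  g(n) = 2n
True

f(n) = n + 100 and g(n) = 2n are both O(n).
Big-Ω permits equal growth rates (f ≥ c·g for some c > 0), so f(n) = Ω(g(n)) is true.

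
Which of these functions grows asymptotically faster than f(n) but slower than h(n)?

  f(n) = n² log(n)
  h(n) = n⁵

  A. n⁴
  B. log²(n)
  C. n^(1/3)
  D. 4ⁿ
A

We need g(n) with n² log(n) = o(g(n)) and g(n) = o(n⁵), i.e. O(n² log n) ≺ g ≺ O(n⁵).
Check each option:
  A. n⁴ — O(n⁴) is strictly between O(n² log n) and O(n⁵) ✓
  B. log²(n) — O(log² n) does not grow strictly faster than f(n)
  C. n^(1/3) — O(n^(1/3)) does not grow strictly faster than f(n)
  D. 4ⁿ — O(4ⁿ) does not grow strictly slower than h(n)

Only option A (n⁴) lies strictly between.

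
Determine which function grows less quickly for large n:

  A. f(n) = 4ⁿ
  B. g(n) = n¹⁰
B

f(n) = 4ⁿ is O(4ⁿ), while g(n) = n¹⁰ is O(n¹⁰).
Since O(n¹⁰) grows slower than O(4ⁿ), g(n) is dominated.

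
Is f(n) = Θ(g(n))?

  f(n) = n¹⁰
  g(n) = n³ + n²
False

f(n) = n¹⁰ is O(n¹⁰), and g(n) = n³ + n² is O(n³).
Since they have different growth rates, f(n) = Θ(g(n)) is false.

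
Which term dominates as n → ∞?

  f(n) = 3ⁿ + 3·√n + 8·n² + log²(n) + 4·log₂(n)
3ⁿ

Looking at each term:
  - 3ⁿ is O(3ⁿ)
  - 3·√n is O(√n)
  - 8·n² is O(n²)
  - log²(n) is O(log² n)
  - 4·log₂(n) is O(log n)

The term 3ⁿ (O(3ⁿ)) grows fastest and dominates all others.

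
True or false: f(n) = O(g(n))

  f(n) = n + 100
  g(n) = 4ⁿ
True

f(n) = n + 100 is O(n), and g(n) = 4ⁿ is O(4ⁿ).
Since O(n) ⊆ O(4ⁿ) (f grows no faster than g), f(n) = O(g(n)) is true.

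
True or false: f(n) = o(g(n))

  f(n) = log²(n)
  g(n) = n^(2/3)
True

f(n) = log²(n) is O(log² n), and g(n) = n^(2/3) is O(n^(2/3)).
Since O(log² n) grows strictly slower than O(n^(2/3)), f(n) = o(g(n)) is true.
This means lim(n→∞) f(n)/g(n) = 0.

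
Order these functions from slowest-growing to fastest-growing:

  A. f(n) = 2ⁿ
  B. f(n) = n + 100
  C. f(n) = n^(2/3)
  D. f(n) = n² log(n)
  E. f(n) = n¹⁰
C < B < D < E < A

Comparing growth rates:
C = n^(2/3) is O(n^(2/3))
B = n + 100 is O(n)
D = n² log(n) is O(n² log n)
E = n¹⁰ is O(n¹⁰)
A = 2ⁿ is O(2ⁿ)

Therefore, the order from slowest to fastest is: C < B < D < E < A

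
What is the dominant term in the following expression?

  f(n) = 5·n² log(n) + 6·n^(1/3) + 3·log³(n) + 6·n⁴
6·n⁴

Looking at each term:
  - 5·n² log(n) is O(n² log n)
  - 6·n^(1/3) is O(n^(1/3))
  - 3·log³(n) is O(log³ n)
  - 6·n⁴ is O(n⁴)

The term 6·n⁴ (O(n⁴)) grows fastest and dominates all others.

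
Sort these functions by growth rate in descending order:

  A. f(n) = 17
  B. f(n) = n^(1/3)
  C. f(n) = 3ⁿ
C > B > A

Comparing growth rates:
C = 3ⁿ is O(3ⁿ)
B = n^(1/3) is O(n^(1/3))
A = 17 is O(1)

Therefore, the order from fastest to slowest is: C > B > A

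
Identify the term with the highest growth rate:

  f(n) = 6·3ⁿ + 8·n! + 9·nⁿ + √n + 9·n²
9·nⁿ

Looking at each term:
  - 6·3ⁿ is O(3ⁿ)
  - 8·n! is O(n!)
  - 9·nⁿ is O(nⁿ)
  - √n is O(√n)
  - 9·n² is O(n²)

The term 9·nⁿ (O(nⁿ)) grows fastest and dominates all others.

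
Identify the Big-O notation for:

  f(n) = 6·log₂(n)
O(log n)

The dominant term in 6·log₂(n) is 6·log₂(n), which is Θ(log n).
Constants are absorbed, so the tightest bound is O(log n).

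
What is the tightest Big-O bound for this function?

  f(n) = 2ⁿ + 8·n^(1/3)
O(2ⁿ)

The dominant term in 2ⁿ + 8·n^(1/3) is 2ⁿ, which is Θ(2ⁿ).
Lower-order terms (8·n^(1/3)) are asymptotically negligible.
Constants are absorbed, so the tightest bound is O(2ⁿ).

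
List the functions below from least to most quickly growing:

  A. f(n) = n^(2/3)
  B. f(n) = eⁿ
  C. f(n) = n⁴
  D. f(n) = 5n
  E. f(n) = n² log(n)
A < D < E < C < B

Comparing growth rates:
A = n^(2/3) is O(n^(2/3))
D = 5n is O(n)
E = n² log(n) is O(n² log n)
C = n⁴ is O(n⁴)
B = eⁿ is O(eⁿ)

Therefore, the order from slowest to fastest is: A < D < E < C < B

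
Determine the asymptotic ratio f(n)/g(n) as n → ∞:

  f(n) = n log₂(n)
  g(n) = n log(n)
1/log(2)

Since n log₂(n) and n log(n) have the same growth rate (O(n log n)),
the ratio converges to a constant: 1/log(2).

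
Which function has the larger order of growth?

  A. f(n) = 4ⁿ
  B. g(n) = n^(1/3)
A

f(n) = 4ⁿ is O(4ⁿ), while g(n) = n^(1/3) is O(n^(1/3)).
Since O(4ⁿ) grows faster than O(n^(1/3)), f(n) dominates.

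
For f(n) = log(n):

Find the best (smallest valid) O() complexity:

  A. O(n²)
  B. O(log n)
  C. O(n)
B

f(n) = log(n) is O(log n).
All listed options are valid Big-O bounds (upper bounds),
but O(log n) is the tightest (smallest valid bound).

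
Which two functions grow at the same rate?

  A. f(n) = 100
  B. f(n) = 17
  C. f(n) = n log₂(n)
A and B

Examining each function:
  A. 100 is O(1)
  B. 17 is O(1)
  C. n log₂(n) is O(n log n)

Functions A and B both have the same complexity class.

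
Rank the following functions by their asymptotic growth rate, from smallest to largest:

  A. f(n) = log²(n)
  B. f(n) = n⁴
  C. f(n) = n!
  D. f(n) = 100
D < A < B < C

Comparing growth rates:
D = 100 is O(1)
A = log²(n) is O(log² n)
B = n⁴ is O(n⁴)
C = n! is O(n!)

Therefore, the order from slowest to fastest is: D < A < B < C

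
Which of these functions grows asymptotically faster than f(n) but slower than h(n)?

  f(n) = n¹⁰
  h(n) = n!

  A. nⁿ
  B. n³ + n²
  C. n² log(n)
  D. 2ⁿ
D

We need g(n) with n¹⁰ = o(g(n)) and g(n) = o(n!), i.e. O(n¹⁰) ≺ g ≺ O(n!).
Check each option:
  A. nⁿ — O(nⁿ) does not grow strictly slower than h(n)
  B. n³ + n² — O(n³) does not grow strictly faster than f(n)
  C. n² log(n) — O(n² log n) does not grow strictly faster than f(n)
  D. 2ⁿ — O(2ⁿ) is strictly between O(n¹⁰) and O(n!) ✓

Only option D (2ⁿ) lies strictly between.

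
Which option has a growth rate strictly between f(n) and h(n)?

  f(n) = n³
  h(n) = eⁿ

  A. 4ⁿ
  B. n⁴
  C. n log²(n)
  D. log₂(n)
B

We need g(n) with n³ = o(g(n)) and g(n) = o(eⁿ), i.e. O(n³) ≺ g ≺ O(eⁿ).
Check each option:
  A. 4ⁿ — O(4ⁿ) does not grow strictly slower than h(n)
  B. n⁴ — O(n⁴) is strictly between O(n³) and O(eⁿ) ✓
  C. n log²(n) — O(n log² n) does not grow strictly faster than f(n)
  D. log₂(n) — O(log n) does not grow strictly faster than f(n)

Only option B (n⁴) lies strictly between.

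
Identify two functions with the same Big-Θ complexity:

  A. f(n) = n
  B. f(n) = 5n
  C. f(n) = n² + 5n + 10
A and B

Examining each function:
  A. n is O(n)
  B. 5n is O(n)
  C. n² + 5n + 10 is O(n²)

Functions A and B both have the same complexity class.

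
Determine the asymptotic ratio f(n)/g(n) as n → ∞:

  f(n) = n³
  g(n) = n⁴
0

Since n³ (O(n³)) grows slower than n⁴ (O(n⁴)),
the ratio f(n)/g(n) → 0 as n → ∞.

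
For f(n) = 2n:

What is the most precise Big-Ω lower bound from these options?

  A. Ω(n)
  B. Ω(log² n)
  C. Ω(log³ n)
A

f(n) = 2n is Ω(n).
All listed options are valid Big-Ω bounds (lower bounds),
but Ω(n) is the tightest (largest valid bound).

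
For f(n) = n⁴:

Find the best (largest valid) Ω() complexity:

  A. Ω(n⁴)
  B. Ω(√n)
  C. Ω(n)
A

f(n) = n⁴ is Ω(n⁴).
All listed options are valid Big-Ω bounds (lower bounds),
but Ω(n⁴) is the tightest (largest valid bound).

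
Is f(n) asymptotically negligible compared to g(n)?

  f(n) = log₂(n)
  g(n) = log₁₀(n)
False

f(n) = log₂(n) is O(log n), and g(n) = log₁₀(n) is O(log n).
Since they have the same growth rate, f(n) = o(g(n)) is false.
(f = o(g) requires f to grow strictly slower, not equal.)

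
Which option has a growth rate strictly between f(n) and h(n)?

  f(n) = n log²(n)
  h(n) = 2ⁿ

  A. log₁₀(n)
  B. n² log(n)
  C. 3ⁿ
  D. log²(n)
B

We need g(n) with n log²(n) = o(g(n)) and g(n) = o(2ⁿ), i.e. O(n log² n) ≺ g ≺ O(2ⁿ).
Check each option:
  A. log₁₀(n) — O(log n) does not grow strictly faster than f(n)
  B. n² log(n) — O(n² log n) is strictly between O(n log² n) and O(2ⁿ) ✓
  C. 3ⁿ — O(3ⁿ) does not grow strictly slower than h(n)
  D. log²(n) — O(log² n) does not grow strictly faster than f(n)

Only option B (n² log(n)) lies strictly between.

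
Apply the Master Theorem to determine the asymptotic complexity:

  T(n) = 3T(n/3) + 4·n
Θ(n log n)

Master Theorem: a = 3, b = 3, f(n) = 4·n.
Compute the critical exponent d = log₃(3) = 1.
Compare f(n) = Θ(n) against n^d:
  k = 1 = d, so f(n) = Θ(n^d) — Case 2.
  Work is balanced across levels: T(n) = Θ(n^d log n) = Θ(n log n).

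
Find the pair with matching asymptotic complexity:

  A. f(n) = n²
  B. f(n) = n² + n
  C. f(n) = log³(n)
A and B

Examining each function:
  A. n² is O(n²)
  B. n² + n is O(n²)
  C. log³(n) is O(log³ n)

Functions A and B both have the same complexity class.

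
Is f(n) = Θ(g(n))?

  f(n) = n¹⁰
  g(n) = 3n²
False

f(n) = n¹⁰ is O(n¹⁰), and g(n) = 3n² is O(n²).
Since they have different growth rates, f(n) = Θ(g(n)) is false.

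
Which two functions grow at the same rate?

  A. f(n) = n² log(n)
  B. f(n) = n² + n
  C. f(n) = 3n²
B and C

Examining each function:
  A. n² log(n) is O(n² log n)
  B. n² + n is O(n²)
  C. 3n² is O(n²)

Functions B and C both have the same complexity class.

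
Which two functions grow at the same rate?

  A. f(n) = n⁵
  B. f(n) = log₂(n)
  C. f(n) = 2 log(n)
B and C

Examining each function:
  A. n⁵ is O(n⁵)
  B. log₂(n) is O(log n)
  C. 2 log(n) is O(log n)

Functions B and C both have the same complexity class.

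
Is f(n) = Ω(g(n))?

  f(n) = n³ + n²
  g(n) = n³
True

f(n) = n³ + n² and g(n) = n³ are both O(n³).
Big-Ω permits equal growth rates (f ≥ c·g for some c > 0), so f(n) = Ω(g(n)) is true.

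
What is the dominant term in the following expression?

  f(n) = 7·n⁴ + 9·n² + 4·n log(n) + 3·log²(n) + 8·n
7·n⁴

Looking at each term:
  - 7·n⁴ is O(n⁴)
  - 9·n² is O(n²)
  - 4·n log(n) is O(n log n)
  - 3·log²(n) is O(log² n)
  - 8·n is O(n)

The term 7·n⁴ (O(n⁴)) grows fastest and dominates all others.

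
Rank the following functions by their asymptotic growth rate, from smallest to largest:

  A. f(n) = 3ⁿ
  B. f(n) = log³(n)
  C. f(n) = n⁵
B < C < A

Comparing growth rates:
B = log³(n) is O(log³ n)
C = n⁵ is O(n⁵)
A = 3ⁿ is O(3ⁿ)

Therefore, the order from slowest to fastest is: B < C < A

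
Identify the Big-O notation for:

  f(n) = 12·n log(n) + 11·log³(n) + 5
O(n log n)

The dominant term in 12·n log(n) + 11·log³(n) + 5 is 12·n log(n), which is Θ(n log n).
Lower-order terms (11·log³(n), 5) are asymptotically negligible.
Constants are absorbed, so the tightest bound is O(n log n).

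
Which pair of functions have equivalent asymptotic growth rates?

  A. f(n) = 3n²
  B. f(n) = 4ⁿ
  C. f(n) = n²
A and C

Examining each function:
  A. 3n² is O(n²)
  B. 4ⁿ is O(4ⁿ)
  C. n² is O(n²)

Functions A and C both have the same complexity class.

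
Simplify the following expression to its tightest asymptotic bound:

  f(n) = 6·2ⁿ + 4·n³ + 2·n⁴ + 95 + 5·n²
Θ(2ⁿ)

Order the terms by growth rate: 95 ≺ 5·n² ≺ 4·n³ ≺ 2·n⁴ ≺ 6·2ⁿ.
The fastest-growing term 6·2ⁿ dominates as n → ∞; dropping its constant factor gives Θ(2ⁿ).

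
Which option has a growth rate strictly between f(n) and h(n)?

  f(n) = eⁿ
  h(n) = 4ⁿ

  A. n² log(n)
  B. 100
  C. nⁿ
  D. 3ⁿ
D

We need g(n) with eⁿ = o(g(n)) and g(n) = o(4ⁿ), i.e. O(eⁿ) ≺ g ≺ O(4ⁿ).
Check each option:
  A. n² log(n) — O(n² log n) does not grow strictly faster than f(n)
  B. 100 — O(1) does not grow strictly faster than f(n)
  C. nⁿ — O(nⁿ) does not grow strictly slower than h(n)
  D. 3ⁿ — O(3ⁿ) is strictly between O(eⁿ) and O(4ⁿ) ✓

Only option D (3ⁿ) lies strictly between.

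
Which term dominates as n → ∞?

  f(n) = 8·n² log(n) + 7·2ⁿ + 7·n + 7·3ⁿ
7·3ⁿ

Looking at each term:
  - 8·n² log(n) is O(n² log n)
  - 7·2ⁿ is O(2ⁿ)
  - 7·n is O(n)
  - 7·3ⁿ is O(3ⁿ)

The term 7·3ⁿ (O(3ⁿ)) grows fastest and dominates all others.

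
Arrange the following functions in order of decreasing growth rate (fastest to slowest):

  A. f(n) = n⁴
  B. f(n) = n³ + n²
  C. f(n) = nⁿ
C > A > B

Comparing growth rates:
C = nⁿ is O(nⁿ)
A = n⁴ is O(n⁴)
B = n³ + n² is O(n³)

Therefore, the order from fastest to slowest is: C > A > B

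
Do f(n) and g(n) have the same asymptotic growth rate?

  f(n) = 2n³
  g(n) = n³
True

f(n) = 2n³ and g(n) = n³ are both O(n³).
Since they have the same asymptotic growth rate, f(n) = Θ(g(n)) is true.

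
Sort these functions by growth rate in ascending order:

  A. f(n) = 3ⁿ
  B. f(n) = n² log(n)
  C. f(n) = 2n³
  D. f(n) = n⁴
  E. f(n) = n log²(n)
E < B < C < D < A

Comparing growth rates:
E = n log²(n) is O(n log² n)
B = n² log(n) is O(n² log n)
C = 2n³ is O(n³)
D = n⁴ is O(n⁴)
A = 3ⁿ is O(3ⁿ)

Therefore, the order from slowest to fastest is: E < B < C < D < A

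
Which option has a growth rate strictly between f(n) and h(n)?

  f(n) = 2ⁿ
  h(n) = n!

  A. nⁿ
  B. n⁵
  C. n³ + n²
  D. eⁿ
D

We need g(n) with 2ⁿ = o(g(n)) and g(n) = o(n!), i.e. O(2ⁿ) ≺ g ≺ O(n!).
Check each option:
  A. nⁿ — O(nⁿ) does not grow strictly slower than h(n)
  B. n⁵ — O(n⁵) does not grow strictly faster than f(n)
  C. n³ + n² — O(n³) does not grow strictly faster than f(n)
  D. eⁿ — O(eⁿ) is strictly between O(2ⁿ) and O(n!) ✓

Only option D (eⁿ) lies strictly between.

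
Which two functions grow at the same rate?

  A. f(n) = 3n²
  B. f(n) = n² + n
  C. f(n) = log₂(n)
A and B

Examining each function:
  A. 3n² is O(n²)
  B. n² + n is O(n²)
  C. log₂(n) is O(log n)

Functions A and B both have the same complexity class.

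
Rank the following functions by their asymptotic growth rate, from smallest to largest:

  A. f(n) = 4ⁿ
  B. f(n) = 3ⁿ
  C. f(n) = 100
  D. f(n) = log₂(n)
C < D < B < A

Comparing growth rates:
C = 100 is O(1)
D = log₂(n) is O(log n)
B = 3ⁿ is O(3ⁿ)
A = 4ⁿ is O(4ⁿ)

Therefore, the order from slowest to fastest is: C < D < B < A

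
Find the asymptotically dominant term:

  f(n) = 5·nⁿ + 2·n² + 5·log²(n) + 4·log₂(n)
5·nⁿ

Looking at each term:
  - 5·nⁿ is O(nⁿ)
  - 2·n² is O(n²)
  - 5·log²(n) is O(log² n)
  - 4·log₂(n) is O(log n)

The term 5·nⁿ (O(nⁿ)) grows fastest and dominates all others.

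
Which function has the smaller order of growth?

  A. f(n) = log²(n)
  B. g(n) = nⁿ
A

f(n) = log²(n) is O(log² n), while g(n) = nⁿ is O(nⁿ).
Since O(log² n) grows slower than O(nⁿ), f(n) is dominated.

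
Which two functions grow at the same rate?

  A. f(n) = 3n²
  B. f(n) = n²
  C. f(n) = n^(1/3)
A and B

Examining each function:
  A. 3n² is O(n²)
  B. n² is O(n²)
  C. n^(1/3) is O(n^(1/3))

Functions A and B both have the same complexity class.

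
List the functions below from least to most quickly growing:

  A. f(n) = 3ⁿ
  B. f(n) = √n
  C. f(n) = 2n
B < C < A

Comparing growth rates:
B = √n is O(√n)
C = 2n is O(n)
A = 3ⁿ is O(3ⁿ)

Therefore, the order from slowest to fastest is: B < C < A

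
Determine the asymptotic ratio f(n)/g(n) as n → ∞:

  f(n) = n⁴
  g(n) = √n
∞

Since n⁴ (O(n⁴)) grows faster than √n (O(√n)),
the ratio f(n)/g(n) → ∞ as n → ∞.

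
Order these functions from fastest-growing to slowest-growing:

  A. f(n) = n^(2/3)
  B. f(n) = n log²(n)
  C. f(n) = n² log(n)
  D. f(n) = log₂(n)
C > B > A > D

Comparing growth rates:
C = n² log(n) is O(n² log n)
B = n log²(n) is O(n log² n)
A = n^(2/3) is O(n^(2/3))
D = log₂(n) is O(log n)

Therefore, the order from fastest to slowest is: C > B > A > D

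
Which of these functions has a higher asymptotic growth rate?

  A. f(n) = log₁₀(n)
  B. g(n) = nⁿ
B

f(n) = log₁₀(n) is O(log n), while g(n) = nⁿ is O(nⁿ).
Since O(nⁿ) grows faster than O(log n), g(n) dominates.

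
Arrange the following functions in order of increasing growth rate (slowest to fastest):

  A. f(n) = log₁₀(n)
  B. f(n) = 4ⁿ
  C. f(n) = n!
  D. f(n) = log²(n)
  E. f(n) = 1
E < A < D < B < C

Comparing growth rates:
E = 1 is O(1)
A = log₁₀(n) is O(log n)
D = log²(n) is O(log² n)
B = 4ⁿ is O(4ⁿ)
C = n! is O(n!)

Therefore, the order from slowest to fastest is: E < A < D < B < C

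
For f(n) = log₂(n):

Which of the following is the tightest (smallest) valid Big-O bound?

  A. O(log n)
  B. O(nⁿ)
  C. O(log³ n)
A

f(n) = log₂(n) is O(log n).
All listed options are valid Big-O bounds (upper bounds),
but O(log n) is the tightest (smallest valid bound).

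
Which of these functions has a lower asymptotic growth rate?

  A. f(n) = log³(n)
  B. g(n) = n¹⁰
A

f(n) = log³(n) is O(log³ n), while g(n) = n¹⁰ is O(n¹⁰).
Since O(log³ n) grows slower than O(n¹⁰), f(n) is dominated.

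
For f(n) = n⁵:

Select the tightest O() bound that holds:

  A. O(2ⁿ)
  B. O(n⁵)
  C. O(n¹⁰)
B

f(n) = n⁵ is O(n⁵).
All listed options are valid Big-O bounds (upper bounds),
but O(n⁵) is the tightest (smallest valid bound).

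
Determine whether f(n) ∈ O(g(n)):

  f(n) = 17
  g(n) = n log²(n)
True

f(n) = 17 is O(1), and g(n) = n log²(n) is O(n log² n).
Since O(1) ⊆ O(n log² n) (f grows no faster than g), f(n) = O(g(n)) is true.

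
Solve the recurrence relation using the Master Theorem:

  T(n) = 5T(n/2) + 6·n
Θ(n^log₂(5))

Master Theorem: a = 5, b = 2, f(n) = 6·n.
Compute the critical exponent d = log₂(5) = 2.322.
Compare f(n) = Θ(n) against n^d:
  k = 1 < d = 2.322, so f(n) = O(n^(d-ε)) — Case 1.
  The recursion cost dominates: T(n) = Θ(n^d) = Θ(n^log₂(5)).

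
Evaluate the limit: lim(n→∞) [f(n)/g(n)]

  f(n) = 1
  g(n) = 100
1/100

Since 1 and 100 have the same growth rate (O(1)),
the ratio converges to a constant: 1/100.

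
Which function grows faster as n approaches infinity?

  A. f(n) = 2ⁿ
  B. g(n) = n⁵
A

f(n) = 2ⁿ is O(2ⁿ), while g(n) = n⁵ is O(n⁵).
Since O(2ⁿ) grows faster than O(n⁵), f(n) dominates.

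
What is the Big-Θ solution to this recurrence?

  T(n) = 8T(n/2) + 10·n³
Θ(n³ log n)

Master Theorem: a = 8, b = 2, f(n) = 10·n³.
Compute the critical exponent d = log₂(8) = 3.
Compare f(n) = Θ(n³) against n^d:
  k = 3 = d, so f(n) = Θ(n^d) — Case 2.
  Work is balanced across levels: T(n) = Θ(n^d log n) = Θ(n³ log n).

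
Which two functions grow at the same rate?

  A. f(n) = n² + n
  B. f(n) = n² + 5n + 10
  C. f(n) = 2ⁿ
A and B

Examining each function:
  A. n² + n is O(n²)
  B. n² + 5n + 10 is O(n²)
  C. 2ⁿ is O(2ⁿ)

Functions A and B both have the same complexity class.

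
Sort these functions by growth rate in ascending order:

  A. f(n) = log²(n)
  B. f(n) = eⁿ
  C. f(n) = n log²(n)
A < C < B

Comparing growth rates:
A = log²(n) is O(log² n)
C = n log²(n) is O(n log² n)
B = eⁿ is O(eⁿ)

Therefore, the order from slowest to fastest is: A < C < B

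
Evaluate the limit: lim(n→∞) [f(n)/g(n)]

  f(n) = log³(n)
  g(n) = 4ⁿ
0

Since log³(n) (O(log³ n)) grows slower than 4ⁿ (O(4ⁿ)),
the ratio f(n)/g(n) → 0 as n → ∞.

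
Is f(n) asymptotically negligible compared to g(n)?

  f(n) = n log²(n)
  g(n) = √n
False

f(n) = n log²(n) is O(n log² n), and g(n) = √n is O(√n).
Since O(n log² n) grows faster than or equal to O(√n), f(n) = o(g(n)) is false.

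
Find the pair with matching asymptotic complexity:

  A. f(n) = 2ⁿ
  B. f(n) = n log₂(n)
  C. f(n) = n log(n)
B and C

Examining each function:
  A. 2ⁿ is O(2ⁿ)
  B. n log₂(n) is O(n log n)
  C. n log(n) is O(n log n)

Functions B and C both have the same complexity class.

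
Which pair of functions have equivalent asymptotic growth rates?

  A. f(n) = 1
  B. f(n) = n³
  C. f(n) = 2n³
B and C

Examining each function:
  A. 1 is O(1)
  B. n³ is O(n³)
  C. 2n³ is O(n³)

Functions B and C both have the same complexity class.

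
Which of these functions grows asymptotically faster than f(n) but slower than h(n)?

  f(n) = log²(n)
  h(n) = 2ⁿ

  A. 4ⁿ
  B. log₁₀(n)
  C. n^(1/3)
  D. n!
C

We need g(n) with log²(n) = o(g(n)) and g(n) = o(2ⁿ), i.e. O(log² n) ≺ g ≺ O(2ⁿ).
Check each option:
  A. 4ⁿ — O(4ⁿ) does not grow strictly slower than h(n)
  B. log₁₀(n) — O(log n) does not grow strictly faster than f(n)
  C. n^(1/3) — O(n^(1/3)) is strictly between O(log² n) and O(2ⁿ) ✓
  D. n! — O(n!) does not grow strictly slower than h(n)

Only option C (n^(1/3)) lies strictly between.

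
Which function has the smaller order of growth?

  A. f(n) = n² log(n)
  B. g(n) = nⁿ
A

f(n) = n² log(n) is O(n² log n), while g(n) = nⁿ is O(nⁿ).
Since O(n² log n) grows slower than O(nⁿ), f(n) is dominated.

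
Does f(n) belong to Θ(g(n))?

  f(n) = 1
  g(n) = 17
True

f(n) = 1 and g(n) = 17 are both O(1).
Since they have the same asymptotic growth rate, f(n) = Θ(g(n)) is true.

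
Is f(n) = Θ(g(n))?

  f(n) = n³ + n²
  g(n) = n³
True

f(n) = n³ + n² and g(n) = n³ are both O(n³).
Since they have the same asymptotic growth rate, f(n) = Θ(g(n)) is true.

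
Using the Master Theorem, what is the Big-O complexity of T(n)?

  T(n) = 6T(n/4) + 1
Θ(n^log₄(6))

Master Theorem: a = 6, b = 4, f(n) = 1.
Compute the critical exponent d = log₄(6) = 1.292.
Compare f(n) = Θ(1) against n^d:
  k = 0 < d = 1.292, so f(n) = O(n^(d-ε)) — Case 1.
  The recursion cost dominates: T(n) = Θ(n^d) = Θ(n^log₄(6)).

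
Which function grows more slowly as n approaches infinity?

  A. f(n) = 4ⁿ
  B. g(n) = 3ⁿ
B

f(n) = 4ⁿ is O(4ⁿ), while g(n) = 3ⁿ is O(3ⁿ).
Since O(3ⁿ) grows slower than O(4ⁿ), g(n) is dominated.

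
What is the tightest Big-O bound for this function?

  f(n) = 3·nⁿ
O(nⁿ)

The dominant term in 3·nⁿ is 3·nⁿ, which is Θ(nⁿ).
Constants are absorbed, so the tightest bound is O(nⁿ).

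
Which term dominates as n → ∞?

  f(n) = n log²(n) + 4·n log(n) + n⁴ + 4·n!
4·n!

Looking at each term:
  - n log²(n) is O(n log² n)
  - 4·n log(n) is O(n log n)
  - n⁴ is O(n⁴)
  - 4·n! is O(n!)

The term 4·n! (O(n!)) grows fastest and dominates all others.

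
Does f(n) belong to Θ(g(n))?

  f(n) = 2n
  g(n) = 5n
True

f(n) = 2n and g(n) = 5n are both O(n).
Since they have the same asymptotic growth rate, f(n) = Θ(g(n)) is true.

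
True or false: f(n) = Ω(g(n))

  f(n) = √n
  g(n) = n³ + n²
False

f(n) = √n is O(√n), and g(n) = n³ + n² is O(n³).
Since O(√n) grows slower than O(n³), f(n) = Ω(g(n)) is false.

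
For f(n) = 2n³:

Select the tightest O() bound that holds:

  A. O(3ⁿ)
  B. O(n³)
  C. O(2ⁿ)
B

f(n) = 2n³ is O(n³).
All listed options are valid Big-O bounds (upper bounds),
but O(n³) is the tightest (smallest valid bound).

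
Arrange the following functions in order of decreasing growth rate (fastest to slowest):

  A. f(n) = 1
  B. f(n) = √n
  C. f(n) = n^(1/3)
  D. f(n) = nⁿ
D > B > C > A

Comparing growth rates:
D = nⁿ is O(nⁿ)
B = √n is O(√n)
C = n^(1/3) is O(n^(1/3))
A = 1 is O(1)

Therefore, the order from fastest to slowest is: D > B > C > A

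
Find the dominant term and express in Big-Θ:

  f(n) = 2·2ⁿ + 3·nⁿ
Θ(nⁿ)

Order the terms by growth rate: 2·2ⁿ ≺ 3·nⁿ.
The fastest-growing term 3·nⁿ dominates as n → ∞; dropping its constant factor gives Θ(nⁿ).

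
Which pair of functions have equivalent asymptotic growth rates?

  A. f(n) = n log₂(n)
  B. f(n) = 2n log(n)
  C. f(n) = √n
A and B

Examining each function:
  A. n log₂(n) is O(n log n)
  B. 2n log(n) is O(n log n)
  C. √n is O(√n)

Functions A and B both have the same complexity class.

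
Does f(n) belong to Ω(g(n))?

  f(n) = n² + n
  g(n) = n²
True

f(n) = n² + n and g(n) = n² are both O(n²).
Big-Ω permits equal growth rates (f ≥ c·g for some c > 0), so f(n) = Ω(g(n)) is true.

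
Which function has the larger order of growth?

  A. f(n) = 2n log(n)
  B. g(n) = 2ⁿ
B

f(n) = 2n log(n) is O(n log n), while g(n) = 2ⁿ is O(2ⁿ).
Since O(2ⁿ) grows faster than O(n log n), g(n) dominates.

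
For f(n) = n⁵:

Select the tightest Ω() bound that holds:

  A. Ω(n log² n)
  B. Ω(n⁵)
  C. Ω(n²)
B

f(n) = n⁵ is Ω(n⁵).
All listed options are valid Big-Ω bounds (lower bounds),
but Ω(n⁵) is the tightest (largest valid bound).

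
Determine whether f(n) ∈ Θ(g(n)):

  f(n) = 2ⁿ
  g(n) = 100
False

f(n) = 2ⁿ is O(2ⁿ), and g(n) = 100 is O(1).
Since they have different growth rates, f(n) = Θ(g(n)) is false.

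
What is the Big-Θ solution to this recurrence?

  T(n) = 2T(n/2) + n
Θ(n log n)

Master Theorem: a = 2, b = 2, f(n) = n.
Compute the critical exponent d = log₂(2) = 1.
Compare f(n) = Θ(n) against n^d:
  k = 1 = d, so f(n) = Θ(n^d) — Case 2.
  Work is balanced across levels: T(n) = Θ(n^d log n) = Θ(n log n).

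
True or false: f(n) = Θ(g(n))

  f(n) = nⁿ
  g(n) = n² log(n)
False

f(n) = nⁿ is O(nⁿ), and g(n) = n² log(n) is O(n² log n).
Since they have different growth rates, f(n) = Θ(g(n)) is false.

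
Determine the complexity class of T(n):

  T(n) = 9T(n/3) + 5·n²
Θ(n² log n)

Master Theorem: a = 9, b = 3, f(n) = 5·n².
Compute the critical exponent d = log₃(9) = 2.
Compare f(n) = Θ(n²) against n^d:
  k = 2 = d, so f(n) = Θ(n^d) — Case 2.
  Work is balanced across levels: T(n) = Θ(n^d log n) = Θ(n² log n).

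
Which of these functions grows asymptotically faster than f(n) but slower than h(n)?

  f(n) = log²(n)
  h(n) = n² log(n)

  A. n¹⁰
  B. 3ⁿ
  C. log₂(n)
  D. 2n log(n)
D

We need g(n) with log²(n) = o(g(n)) and g(n) = o(n² log(n)), i.e. O(log² n) ≺ g ≺ O(n² log n).
Check each option:
  A. n¹⁰ — O(n¹⁰) does not grow strictly slower than h(n)
  B. 3ⁿ — O(3ⁿ) does not grow strictly slower than h(n)
  C. log₂(n) — O(log n) does not grow strictly faster than f(n)
  D. 2n log(n) — O(n log n) is strictly between O(log² n) and O(n² log n) ✓

Only option D (2n log(n)) lies strictly between.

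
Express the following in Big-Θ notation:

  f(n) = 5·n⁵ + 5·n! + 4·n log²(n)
Θ(n!)

Order the terms by growth rate: 4·n log²(n) ≺ 5·n⁵ ≺ 5·n!.
The fastest-growing term 5·n! dominates as n → ∞; dropping its constant factor gives Θ(n!).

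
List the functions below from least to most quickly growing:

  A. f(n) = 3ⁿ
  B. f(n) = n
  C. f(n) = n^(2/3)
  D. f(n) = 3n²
C < B < D < A

Comparing growth rates:
C = n^(2/3) is O(n^(2/3))
B = n is O(n)
D = 3n² is O(n²)
A = 3ⁿ is O(3ⁿ)

Therefore, the order from slowest to fastest is: C < B < D < A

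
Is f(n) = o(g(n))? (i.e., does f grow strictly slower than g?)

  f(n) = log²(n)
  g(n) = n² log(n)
True

f(n) = log²(n) is O(log² n), and g(n) = n² log(n) is O(n² log n).
Since O(log² n) grows strictly slower than O(n² log n), f(n) = o(g(n)) is true.
This means lim(n→∞) f(n)/g(n) = 0.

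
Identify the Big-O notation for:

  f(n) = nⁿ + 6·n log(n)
O(nⁿ)

The dominant term in nⁿ + 6·n log(n) is nⁿ, which is Θ(nⁿ).
Lower-order terms (6·n log(n)) are asymptotically negligible.
Constants are absorbed, so the tightest bound is O(nⁿ).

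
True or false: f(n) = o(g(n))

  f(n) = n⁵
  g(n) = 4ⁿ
True

f(n) = n⁵ is O(n⁵), and g(n) = 4ⁿ is O(4ⁿ).
Since O(n⁵) grows strictly slower than O(4ⁿ), f(n) = o(g(n)) is true.
This means lim(n→∞) f(n)/g(n) = 0.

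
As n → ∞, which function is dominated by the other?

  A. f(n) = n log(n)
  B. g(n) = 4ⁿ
A

f(n) = n log(n) is O(n log n), while g(n) = 4ⁿ is O(4ⁿ).
Since O(n log n) grows slower than O(4ⁿ), f(n) is dominated.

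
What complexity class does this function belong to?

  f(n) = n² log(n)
O(n² log n)

The dominant term in n² log(n) is n² log(n), which is Θ(n² log n).
Constants are absorbed, so the tightest bound is O(n² log n).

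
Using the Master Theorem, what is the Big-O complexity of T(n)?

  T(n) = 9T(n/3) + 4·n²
Θ(n² log n)

Master Theorem: a = 9, b = 3, f(n) = 4·n².
Compute the critical exponent d = log₃(9) = 2.
Compare f(n) = Θ(n²) against n^d:
  k = 2 = d, so f(n) = Θ(n^d) — Case 2.
  Work is balanced across levels: T(n) = Θ(n^d log n) = Θ(n² log n).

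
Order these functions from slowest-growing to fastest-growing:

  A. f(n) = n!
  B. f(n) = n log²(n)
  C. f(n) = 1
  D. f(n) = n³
C < B < D < A

Comparing growth rates:
C = 1 is O(1)
B = n log²(n) is O(n log² n)
D = n³ is O(n³)
A = n! is O(n!)

Therefore, the order from slowest to fastest is: C < B < D < A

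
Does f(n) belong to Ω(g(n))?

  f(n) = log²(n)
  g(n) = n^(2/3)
False

f(n) = log²(n) is O(log² n), and g(n) = n^(2/3) is O(n^(2/3)).
Since O(log² n) grows slower than O(n^(2/3)), f(n) = Ω(g(n)) is false.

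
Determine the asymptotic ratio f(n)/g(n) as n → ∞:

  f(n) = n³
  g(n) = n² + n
∞

Since n³ (O(n³)) grows faster than n² + n (O(n²)),
the ratio f(n)/g(n) → ∞ as n → ∞.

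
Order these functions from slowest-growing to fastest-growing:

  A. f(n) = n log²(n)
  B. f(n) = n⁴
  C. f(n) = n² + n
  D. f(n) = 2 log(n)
D < A < C < B

Comparing growth rates:
D = 2 log(n) is O(log n)
A = n log²(n) is O(n log² n)
C = n² + n is O(n²)
B = n⁴ is O(n⁴)

Therefore, the order from slowest to fastest is: D < A < C < B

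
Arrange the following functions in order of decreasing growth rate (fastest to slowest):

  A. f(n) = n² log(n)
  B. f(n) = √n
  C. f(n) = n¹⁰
C > A > B

Comparing growth rates:
C = n¹⁰ is O(n¹⁰)
A = n² log(n) is O(n² log n)
B = √n is O(√n)

Therefore, the order from fastest to slowest is: C > A > B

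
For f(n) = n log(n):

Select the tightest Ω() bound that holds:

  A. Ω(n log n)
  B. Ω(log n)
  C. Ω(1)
A

f(n) = n log(n) is Ω(n log n).
All listed options are valid Big-Ω bounds (lower bounds),
but Ω(n log n) is the tightest (largest valid bound).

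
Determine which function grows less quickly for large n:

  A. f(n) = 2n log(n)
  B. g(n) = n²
A

f(n) = 2n log(n) is O(n log n), while g(n) = n² is O(n²).
Since O(n log n) grows slower than O(n²), f(n) is dominated.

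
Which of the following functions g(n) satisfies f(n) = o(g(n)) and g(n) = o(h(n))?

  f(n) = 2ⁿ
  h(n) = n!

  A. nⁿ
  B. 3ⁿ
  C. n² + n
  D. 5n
B

We need g(n) with 2ⁿ = o(g(n)) and g(n) = o(n!), i.e. O(2ⁿ) ≺ g ≺ O(n!).
Check each option:
  A. nⁿ — O(nⁿ) does not grow strictly slower than h(n)
  B. 3ⁿ — O(3ⁿ) is strictly between O(2ⁿ) and O(n!) ✓
  C. n² + n — O(n²) does not grow strictly faster than f(n)
  D. 5n — O(n) does not grow strictly faster than f(n)

Only option B (3ⁿ) lies strictly between.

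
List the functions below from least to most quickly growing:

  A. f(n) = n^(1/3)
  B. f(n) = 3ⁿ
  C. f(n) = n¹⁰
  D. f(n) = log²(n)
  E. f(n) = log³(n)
D < E < A < C < B

Comparing growth rates:
D = log²(n) is O(log² n)
E = log³(n) is O(log³ n)
A = n^(1/3) is O(n^(1/3))
C = n¹⁰ is O(n¹⁰)
B = 3ⁿ is O(3ⁿ)

Therefore, the order from slowest to fastest is: D < E < A < C < B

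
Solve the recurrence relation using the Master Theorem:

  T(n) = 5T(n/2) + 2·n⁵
Θ(n⁵)

Master Theorem: a = 5, b = 2, f(n) = 2·n⁵.
Compute the critical exponent d = log₂(5) = 2.322.
Compare f(n) = Θ(n⁵) against n^d:
  k = 5 > d = 2.322, so f(n) = Ω(n^(d+ε)) — Case 3.
  Regularity: a·(n/b)^5/n^5 = a/b^5 = 5/32 < 1 ✓.
  The top-level work dominates: T(n) = Θ(f(n)) = Θ(n⁵).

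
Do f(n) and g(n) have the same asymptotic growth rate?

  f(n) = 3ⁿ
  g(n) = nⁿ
False

f(n) = 3ⁿ is O(3ⁿ), and g(n) = nⁿ is O(nⁿ).
Since they have different growth rates, f(n) = Θ(g(n)) is false.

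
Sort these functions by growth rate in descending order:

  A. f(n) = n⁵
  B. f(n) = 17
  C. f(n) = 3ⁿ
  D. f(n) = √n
C > A > D > B

Comparing growth rates:
C = 3ⁿ is O(3ⁿ)
A = n⁵ is O(n⁵)
D = √n is O(√n)
B = 17 is O(1)

Therefore, the order from fastest to slowest is: C > A > D > B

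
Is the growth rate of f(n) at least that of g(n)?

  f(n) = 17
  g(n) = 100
True

f(n) = 17 and g(n) = 100 are both O(1).
Big-Ω permits equal growth rates (f ≥ c·g for some c > 0), so f(n) = Ω(g(n)) is true.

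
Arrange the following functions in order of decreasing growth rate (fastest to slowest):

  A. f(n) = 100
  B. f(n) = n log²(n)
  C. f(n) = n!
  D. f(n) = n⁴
C > D > B > A

Comparing growth rates:
C = n! is O(n!)
D = n⁴ is O(n⁴)
B = n log²(n) is O(n log² n)
A = 100 is O(1)

Therefore, the order from fastest to slowest is: C > D > B > A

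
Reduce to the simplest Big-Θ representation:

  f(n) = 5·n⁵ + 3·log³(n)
Θ(n⁵)

Order the terms by growth rate: 3·log³(n) ≺ 5·n⁵.
The fastest-growing term 5·n⁵ dominates as n → ∞; dropping its constant factor gives Θ(n⁵).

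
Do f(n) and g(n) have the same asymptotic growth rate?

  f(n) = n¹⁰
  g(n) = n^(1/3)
False

f(n) = n¹⁰ is O(n¹⁰), and g(n) = n^(1/3) is O(n^(1/3)).
Since they have different growth rates, f(n) = Θ(g(n)) is false.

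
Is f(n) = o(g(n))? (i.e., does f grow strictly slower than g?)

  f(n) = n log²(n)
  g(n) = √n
False

f(n) = n log²(n) is O(n log² n), and g(n) = √n is O(√n).
Since O(n log² n) grows faster than or equal to O(√n), f(n) = o(g(n)) is false.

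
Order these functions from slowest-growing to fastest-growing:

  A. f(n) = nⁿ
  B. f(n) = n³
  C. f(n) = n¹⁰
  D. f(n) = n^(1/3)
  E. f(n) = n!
D < B < C < E < A

Comparing growth rates:
D = n^(1/3) is O(n^(1/3))
B = n³ is O(n³)
C = n¹⁰ is O(n¹⁰)
E = n! is O(n!)
A = nⁿ is O(nⁿ)

Therefore, the order from slowest to fastest is: D < B < C < E < A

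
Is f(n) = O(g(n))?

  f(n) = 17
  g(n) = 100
True

f(n) = 17 and g(n) = 100 are both O(1).
Big-O permits equal growth rates (f ≤ c·g for some c), so f(n) = O(g(n)) is true.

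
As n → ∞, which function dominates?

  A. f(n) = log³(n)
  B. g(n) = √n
B

f(n) = log³(n) is O(log³ n), while g(n) = √n is O(√n).
Since O(√n) grows faster than O(log³ n), g(n) dominates.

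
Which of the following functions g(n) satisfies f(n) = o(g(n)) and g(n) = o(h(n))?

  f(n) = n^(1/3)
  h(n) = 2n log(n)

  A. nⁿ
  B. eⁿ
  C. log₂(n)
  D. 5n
D

We need g(n) with n^(1/3) = o(g(n)) and g(n) = o(2n log(n)), i.e. O(n^(1/3)) ≺ g ≺ O(n log n).
Check each option:
  A. nⁿ — O(nⁿ) does not grow strictly slower than h(n)
  B. eⁿ — O(eⁿ) does not grow strictly slower than h(n)
  C. log₂(n) — O(log n) does not grow strictly faster than f(n)
  D. 5n — O(n) is strictly between O(n^(1/3)) and O(n log n) ✓

Only option D (5n) lies strictly between.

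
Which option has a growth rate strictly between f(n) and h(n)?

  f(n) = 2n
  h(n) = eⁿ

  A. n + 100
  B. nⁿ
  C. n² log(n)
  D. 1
C

We need g(n) with 2n = o(g(n)) and g(n) = o(eⁿ), i.e. O(n) ≺ g ≺ O(eⁿ).
Check each option:
  A. n + 100 — O(n) does not grow strictly faster than f(n)
  B. nⁿ — O(nⁿ) does not grow strictly slower than h(n)
  C. n² log(n) — O(n² log n) is strictly between O(n) and O(eⁿ) ✓
  D. 1 — O(1) does not grow strictly faster than f(n)

Only option C (n² log(n)) lies strictly between.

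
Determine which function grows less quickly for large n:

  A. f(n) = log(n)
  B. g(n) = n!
A

f(n) = log(n) is O(log n), while g(n) = n! is O(n!).
Since O(log n) grows slower than O(n!), f(n) is dominated.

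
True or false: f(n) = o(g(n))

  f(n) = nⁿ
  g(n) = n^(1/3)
False

f(n) = nⁿ is O(nⁿ), and g(n) = n^(1/3) is O(n^(1/3)).
Since O(nⁿ) grows faster than or equal to O(n^(1/3)), f(n) = o(g(n)) is false.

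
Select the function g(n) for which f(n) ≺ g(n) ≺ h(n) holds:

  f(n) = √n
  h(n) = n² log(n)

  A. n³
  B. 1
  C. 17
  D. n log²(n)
D

We need g(n) with √n = o(g(n)) and g(n) = o(n² log(n)), i.e. O(√n) ≺ g ≺ O(n² log n).
Check each option:
  A. n³ — O(n³) does not grow strictly slower than h(n)
  B. 1 — O(1) does not grow strictly faster than f(n)
  C. 17 — O(1) does not grow strictly faster than f(n)
  D. n log²(n) — O(n log² n) is strictly between O(√n) and O(n² log n) ✓

Only option D (n log²(n)) lies strictly between.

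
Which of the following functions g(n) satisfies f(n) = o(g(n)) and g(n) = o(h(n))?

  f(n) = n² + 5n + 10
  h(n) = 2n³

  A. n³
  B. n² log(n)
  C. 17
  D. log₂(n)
B

We need g(n) with n² + 5n + 10 = o(g(n)) and g(n) = o(2n³), i.e. O(n²) ≺ g ≺ O(n³).
Check each option:
  A. n³ — O(n³) does not grow strictly slower than h(n)
  B. n² log(n) — O(n² log n) is strictly between O(n²) and O(n³) ✓
  C. 17 — O(1) does not grow strictly faster than f(n)
  D. log₂(n) — O(log n) does not grow strictly faster than f(n)

Only option B (n² log(n)) lies strictly between.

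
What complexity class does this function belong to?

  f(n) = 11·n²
O(n²)

The dominant term in 11·n² is 11·n², which is Θ(n²).
Constants are absorbed, so the tightest bound is O(n²).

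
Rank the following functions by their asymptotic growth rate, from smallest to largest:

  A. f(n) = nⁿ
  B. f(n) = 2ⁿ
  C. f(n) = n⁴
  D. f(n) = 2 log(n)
D < C < B < A

Comparing growth rates:
D = 2 log(n) is O(log n)
C = n⁴ is O(n⁴)
B = 2ⁿ is O(2ⁿ)
A = nⁿ is O(nⁿ)

Therefore, the order from slowest to fastest is: D < C < B < A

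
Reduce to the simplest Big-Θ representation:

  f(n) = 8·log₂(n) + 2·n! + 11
Θ(n!)

Order the terms by growth rate: 11 ≺ 8·log₂(n) ≺ 2·n!.
The fastest-growing term 2·n! dominates as n → ∞; dropping its constant factor gives Θ(n!).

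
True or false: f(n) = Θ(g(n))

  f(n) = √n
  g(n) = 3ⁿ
False

f(n) = √n is O(√n), and g(n) = 3ⁿ is O(3ⁿ).
Since they have different growth rates, f(n) = Θ(g(n)) is false.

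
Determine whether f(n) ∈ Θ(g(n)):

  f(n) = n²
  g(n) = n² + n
True

f(n) = n² and g(n) = n² + n are both O(n²).
Since they have the same asymptotic growth rate, f(n) = Θ(g(n)) is true.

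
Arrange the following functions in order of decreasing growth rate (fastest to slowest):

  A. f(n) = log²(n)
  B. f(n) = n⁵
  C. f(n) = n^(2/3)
B > C > A

Comparing growth rates:
B = n⁵ is O(n⁵)
C = n^(2/3) is O(n^(2/3))
A = log²(n) is O(log² n)

Therefore, the order from fastest to slowest is: B > C > A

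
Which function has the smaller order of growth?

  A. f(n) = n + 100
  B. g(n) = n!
A

f(n) = n + 100 is O(n), while g(n) = n! is O(n!).
Since O(n) grows slower than O(n!), f(n) is dominated.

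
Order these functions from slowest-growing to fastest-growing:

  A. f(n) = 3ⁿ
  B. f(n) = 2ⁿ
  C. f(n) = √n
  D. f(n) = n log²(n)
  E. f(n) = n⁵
C < D < E < B < A

Comparing growth rates:
C = √n is O(√n)
D = n log²(n) is O(n log² n)
E = n⁵ is O(n⁵)
B = 2ⁿ is O(2ⁿ)
A = 3ⁿ is O(3ⁿ)

Therefore, the order from slowest to fastest is: C < D < E < B < A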